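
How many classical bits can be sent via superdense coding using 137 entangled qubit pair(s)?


Superdense coding allows 2 classical bits per shared entangled pair.
137 pair(s) -> 2 * 137 = 274 classical bits

274


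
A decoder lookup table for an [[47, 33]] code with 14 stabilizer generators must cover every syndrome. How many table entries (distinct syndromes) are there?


Each stabilizer generator gives a binary (+1 or -1) measurement outcome.
With 14 independent generators:
Total syndromes = 2^14
= 16384

16384


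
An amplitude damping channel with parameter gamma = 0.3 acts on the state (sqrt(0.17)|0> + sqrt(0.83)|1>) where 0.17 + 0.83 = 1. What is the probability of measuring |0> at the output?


For amplitude damping with parameter gamma on state sqrt(a)|0> + sqrt(b)|1>:
alpha^2 = 0.17, beta^2 = 0.83
P(|0>) = alpha^2 + gamma * beta^2
= 0.17 + 0.3 * 0.83
= 0.17 + 0.2490
= 0.4190

0.4190


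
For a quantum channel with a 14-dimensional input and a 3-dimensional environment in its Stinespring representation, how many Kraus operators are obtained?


Tracing out the environment in an orthonormal basis {|i>_E} gives Kraus operators K_i = <i|_E U |0>_E.
Number of Kraus operators = dim(H_env) = d_env
= 3

3


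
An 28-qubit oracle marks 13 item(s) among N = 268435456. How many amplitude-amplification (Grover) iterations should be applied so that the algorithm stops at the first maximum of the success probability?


After j Grover iterations the success probability is P(j) = sin^2((2j+1)*theta), where sin(theta) = sqrt(k/N).
N = 2^28 = 268435456, k = 13
sin(theta) = sqrt(k/N) = 0.0002200653855
theta = arcsin(sqrt(k/N)) = 0.0002200653872 rad
P(j) reaches its first maximum when (2j+1)*theta is as close as possible to pi/2, i.e. j = round(pi/(4*theta) - 1/2).
pi/(4*theta) - 1/2 = 3568.4309
(For comparison, the common estimate pi/4 * sqrt(N/k) = 3568.9309; the exact maximiser is used here.)
Optimal iterations = 3568

3568


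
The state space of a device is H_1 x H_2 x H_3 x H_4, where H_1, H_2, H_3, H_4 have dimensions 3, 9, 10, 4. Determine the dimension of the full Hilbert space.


dim(H_1 x H_2 x H_3 x H_4) = 3 * 9 * 10 * 4
= 27 * 10 * 4
= 270 * 4
= 1080

1080


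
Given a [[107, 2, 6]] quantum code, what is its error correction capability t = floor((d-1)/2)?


Code parameters: [[107, 2, 6]], distance d = 6.
Number of correctable errors = floor((d-1)/2)
= floor((6 - 1)/2)
= floor(5/2)
= 2

2


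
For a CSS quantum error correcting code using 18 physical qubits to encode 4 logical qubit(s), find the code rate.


Code rate R = k/n
= 4/18
= 0.2222

0.2222


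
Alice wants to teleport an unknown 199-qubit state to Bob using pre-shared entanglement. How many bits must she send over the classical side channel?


Quantum teleportation requires 2 classical bits per qubit teleported.
199 qubit(s) -> 2 * 199 = 398 classical bits

398


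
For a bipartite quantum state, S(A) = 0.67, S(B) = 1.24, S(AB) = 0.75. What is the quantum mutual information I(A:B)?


I(A:B) = S(A) + S(B) - S(AB)
= 0.67 + 1.24 - 0.75
= 1.1600

1.1600


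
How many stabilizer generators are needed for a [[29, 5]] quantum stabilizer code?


For an [[n,k]] stabilizer code:
Number of stabilizer generators = n - k
= 29 - 5
= 24

24


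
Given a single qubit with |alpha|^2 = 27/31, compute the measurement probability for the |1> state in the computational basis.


|alpha|^2 = 27/31 = 0.8710
|beta|^2 = 1 - 27/31 = 4/31 = 0.1290
P(|1>) = |beta|^2 = 0.1290

0.1290


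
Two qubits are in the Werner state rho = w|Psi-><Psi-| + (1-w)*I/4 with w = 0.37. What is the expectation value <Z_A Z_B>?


|Psi-> = (|01> - |10>)/sqrt(2)
For the pure Bell state, <Z_A Z_B> = -1 (Bell-state Pauli correlator).
The maximally-mixed part I/4 has tr(I/4 * P tensor P) = 0 for any traceless Pauli P.
So <Z_A Z_B>_rho = w * (-1) + (1 - w) * 0
= 0.37 * (-1)
= -0.3700

-0.3700


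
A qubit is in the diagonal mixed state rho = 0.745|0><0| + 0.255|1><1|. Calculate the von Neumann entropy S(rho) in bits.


S = -p*log2(p) - (1-p)*log2(1-p)
p = 0.7450, 1-p = 0.2550
= -0.7450 * log2(0.7450) - 0.2550 * log2(0.2550)
= -(-0.3164) - (-0.5027)
= 0.8191

0.8191


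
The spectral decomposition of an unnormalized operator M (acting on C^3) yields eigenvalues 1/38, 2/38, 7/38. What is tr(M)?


tr(M) = sum of eigenvalues
= 1/38 + 2/38 + 7/38
= 10/38
= 0.2632

0.2632


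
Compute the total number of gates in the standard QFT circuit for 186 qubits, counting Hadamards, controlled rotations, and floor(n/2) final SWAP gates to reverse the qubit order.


Hadamard gates: 186
Controlled rotations: n*(n-1)/2 = 186*185/2 = 17205
SWAP gates: floor(n/2) = floor(186/2) = 93
Total = 186 + 17205 + 93
= 17484

17484


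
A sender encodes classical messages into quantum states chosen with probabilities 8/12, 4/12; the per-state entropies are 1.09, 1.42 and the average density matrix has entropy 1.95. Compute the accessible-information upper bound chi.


chi = S(rho) - sum_i p_i * S(rho_i)
Weighted entropy = 8/12 * 1.09 + 4/12 * 1.42
= 1.2000
chi = 1.95 - 1.2000
= 0.7500

0.7500


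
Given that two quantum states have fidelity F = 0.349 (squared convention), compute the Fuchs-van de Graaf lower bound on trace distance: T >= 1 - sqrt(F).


Fuchs-van de Graaf (squared-fidelity convention): 1 - sqrt(F) <= T <= sqrt(1 - F).
Lower bound: T >= 1 - sqrt(F)
sqrt(F) = sqrt(0.349) = 0.5908
T >= 1 - 0.5908
T >= 0.4092

0.4092


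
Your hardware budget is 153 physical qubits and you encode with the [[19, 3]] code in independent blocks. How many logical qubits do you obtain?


Each code block uses 19 physical qubits for 3 logical qubit(s).
Number of complete blocks = floor(153 / 19) = 8
Logical qubits = 8 * 3
= 24

24


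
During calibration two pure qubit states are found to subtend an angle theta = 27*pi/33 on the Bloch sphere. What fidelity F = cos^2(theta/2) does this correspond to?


For states separated by angle theta on Bloch sphere:
F = cos^2(theta/2)
theta = 27*pi/33 = 2.5704
theta/2 = 1.2852
cos(theta/2) = 0.2817
F = 0.0794

0.0794


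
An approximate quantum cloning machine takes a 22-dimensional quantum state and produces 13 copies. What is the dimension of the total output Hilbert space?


Output space = H^(tensor 13) where dim(H) = 22
dim = 22^13
= 484 (after 2 factors)
= 10648 (after 3 factors)
= 234256 (after 4 factors)
= 5153632 (after 5 factors)
= 113379904 (after 6 factors)
= 2494357888 (after 7 factors)
= 54875873536 (after 8 factors)
= 1207269217792 (after 9 factors)
= 26559922791424 (after 10 factors)
= 584318301411328 (after 11 factors)
= 12855002631049216 (after 12 factors)
= 282810057883082752 (after 13 factors)
= 282810057883082752

282810057883082752


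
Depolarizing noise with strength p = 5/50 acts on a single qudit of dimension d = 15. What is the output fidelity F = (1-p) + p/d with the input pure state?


F = (1-p) + p/d
= (1 - 0.1000) + 0.1000/15
= 0.9000 + 0.0067
= 0.9067

0.9067


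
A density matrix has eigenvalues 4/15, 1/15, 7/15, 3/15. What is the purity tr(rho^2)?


tr(rho^2) = sum of eigenvalues squared
= (4/15)^2 + (1/15)^2 + (7/15)^2 + (3/15)^2
= (16 + 1 + 49 + 9) / 225
= 75/225
= 0.3333

0.3333


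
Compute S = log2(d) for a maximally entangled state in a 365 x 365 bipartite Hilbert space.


For a maximally entangled state in d x d:
S = log2(d) = log2(365)
= 8.5118

8.5118


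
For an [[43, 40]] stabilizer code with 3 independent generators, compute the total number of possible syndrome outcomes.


Each stabilizer generator gives a binary (+1 or -1) measurement outcome.
With 3 independent generators:
Total syndromes = 2^3
= 8

8


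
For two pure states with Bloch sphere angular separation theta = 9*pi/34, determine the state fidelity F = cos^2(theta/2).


For states separated by angle theta on Bloch sphere:
F = cos^2(theta/2)
theta = 9*pi/34 = 0.8316
theta/2 = 0.4158
cos(theta/2) = 0.9148
F = 0.8368

0.8368


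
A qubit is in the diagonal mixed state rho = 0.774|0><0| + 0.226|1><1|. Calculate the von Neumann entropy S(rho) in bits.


S = -p*log2(p) - (1-p)*log2(1-p)
p = 0.7740, 1-p = 0.2260
= -0.7740 * log2(0.7740) - 0.2260 * log2(0.2260)
= -(-0.2861) - (-0.4849)
= 0.7710

0.7710


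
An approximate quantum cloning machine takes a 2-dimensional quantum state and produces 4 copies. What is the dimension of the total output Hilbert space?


Output space = H^(tensor 4) where dim(H) = 2
dim = 2^4
= 4 (after 2 factors)
= 8 (after 3 factors)
= 16 (after 4 factors)
= 16

16


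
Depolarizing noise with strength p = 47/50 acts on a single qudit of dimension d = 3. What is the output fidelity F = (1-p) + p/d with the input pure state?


F = (1-p) + p/d
= (1 - 0.9400) + 0.9400/3
= 0.0600 + 0.3133
= 0.3733

0.3733


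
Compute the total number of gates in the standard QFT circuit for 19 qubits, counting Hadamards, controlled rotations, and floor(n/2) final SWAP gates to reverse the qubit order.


Hadamard gates: 19
Controlled rotations: n*(n-1)/2 = 19*18/2 = 171
SWAP gates: floor(n/2) = floor(19/2) = 9
Total = 19 + 171 + 9
= 199

199


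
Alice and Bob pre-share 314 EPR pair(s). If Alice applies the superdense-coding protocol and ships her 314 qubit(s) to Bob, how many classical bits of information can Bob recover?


Superdense coding allows 2 classical bits per shared entangled pair.
314 pair(s) -> 2 * 314 = 628 classical bits

628


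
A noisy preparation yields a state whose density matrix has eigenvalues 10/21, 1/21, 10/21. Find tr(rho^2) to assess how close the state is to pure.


tr(rho^2) = sum of eigenvalues squared
= (10/21)^2 + (1/21)^2 + (10/21)^2
= (100 + 1 + 100) / 441
= 201/441
= 0.4558

0.4558


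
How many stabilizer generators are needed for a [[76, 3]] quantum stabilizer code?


For an [[n,k]] stabilizer code:
Number of stabilizer generators = n - k
= 76 - 3
= 73

73


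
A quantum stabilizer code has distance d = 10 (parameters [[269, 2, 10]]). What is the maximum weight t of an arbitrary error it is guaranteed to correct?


Code parameters: [[269, 2, 10]], distance d = 10.
Number of correctable errors = floor((d-1)/2)
= floor((10 - 1)/2)
= floor(9/2)
= 4

4


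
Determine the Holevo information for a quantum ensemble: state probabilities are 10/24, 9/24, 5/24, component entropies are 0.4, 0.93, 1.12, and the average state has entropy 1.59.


chi = S(rho) - sum_i p_i * S(rho_i)
Weighted entropy = 10/24 * 0.4 + 9/24 * 0.93 + 5/24 * 1.12
= 0.7488
chi = 1.59 - 0.7488
= 0.8413

0.8413


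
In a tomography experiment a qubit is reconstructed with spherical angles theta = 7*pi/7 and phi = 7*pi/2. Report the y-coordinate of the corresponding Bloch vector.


theta = 3.1416, phi = 10.9956
r_y = sin(theta)*sin(phi) = 0.0000 * -1.0000
r_y = 0.0000

0.0000


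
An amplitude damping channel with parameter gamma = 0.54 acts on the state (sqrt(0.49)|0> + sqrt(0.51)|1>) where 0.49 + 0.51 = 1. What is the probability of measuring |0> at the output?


For amplitude damping with parameter gamma on state sqrt(a)|0> + sqrt(b)|1>:
alpha^2 = 0.49, beta^2 = 0.51
P(|0>) = alpha^2 + gamma * beta^2
= 0.49 + 0.54 * 0.51
= 0.49 + 0.2754
= 0.7654

0.7654


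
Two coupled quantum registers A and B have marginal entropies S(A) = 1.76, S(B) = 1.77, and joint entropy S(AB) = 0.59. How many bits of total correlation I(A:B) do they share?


I(A:B) = S(A) + S(B) - S(AB)
= 1.76 + 1.77 - 0.59
= 2.9400

2.9400


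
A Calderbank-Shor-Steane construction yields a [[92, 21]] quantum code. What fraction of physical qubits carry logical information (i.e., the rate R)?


Code rate R = k/n
= 21/92
= 0.2283

0.2283


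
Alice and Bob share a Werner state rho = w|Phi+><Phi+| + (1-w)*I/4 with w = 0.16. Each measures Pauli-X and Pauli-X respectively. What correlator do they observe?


|Phi+> = (|00> + |11>)/sqrt(2)
For the pure Bell state, <X_A X_B> = +1 (Bell-state Pauli correlator).
The maximally-mixed part I/4 has tr(I/4 * P tensor P) = 0 for any traceless Pauli P.
So <X_A X_B>_rho = w * (+1) + (1 - w) * 0
= 0.16 * (+1)
= 0.1600

0.1600


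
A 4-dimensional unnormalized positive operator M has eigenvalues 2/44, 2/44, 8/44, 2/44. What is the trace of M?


tr(M) = sum of eigenvalues
= 2/44 + 2/44 + 8/44 + 2/44
= 14/44
= 0.3182

0.3182


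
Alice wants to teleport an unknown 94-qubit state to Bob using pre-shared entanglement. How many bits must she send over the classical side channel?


Quantum teleportation requires 2 classical bits per qubit teleported.
94 qubit(s) -> 2 * 94 = 188 classical bits

188


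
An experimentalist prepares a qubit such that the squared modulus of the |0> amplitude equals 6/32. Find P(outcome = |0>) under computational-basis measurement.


|alpha|^2 = 6/32 = 0.1875
|beta|^2 = 1 - 6/32 = 26/32 = 0.8125
P(|0>) = |alpha|^2 = 0.1875

0.1875


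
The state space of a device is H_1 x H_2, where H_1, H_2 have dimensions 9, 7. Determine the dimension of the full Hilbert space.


dim(H_1 x H_2) = 9 * 7
= 63

63


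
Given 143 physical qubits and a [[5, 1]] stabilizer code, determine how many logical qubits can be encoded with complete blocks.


Each code block uses 5 physical qubits for 1 logical qubit(s).
Number of complete blocks = floor(143 / 5) = 28
Logical qubits = 28 * 1
= 28

28


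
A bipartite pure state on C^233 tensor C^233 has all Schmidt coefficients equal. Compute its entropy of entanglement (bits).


For a maximally entangled state in d x d:
S = log2(d) = log2(233)
= 7.8642

7.8642


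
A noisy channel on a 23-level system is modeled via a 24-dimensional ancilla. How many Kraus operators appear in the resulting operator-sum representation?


Tracing out the environment in an orthonormal basis {|i>_E} gives Kraus operators K_i = <i|_E U |0>_E.
Number of Kraus operators = dim(H_env) = d_env
= 24

24


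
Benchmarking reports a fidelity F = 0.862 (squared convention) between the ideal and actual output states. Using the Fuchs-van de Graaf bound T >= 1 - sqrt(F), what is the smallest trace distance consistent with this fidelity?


Fuchs-van de Graaf (squared-fidelity convention): 1 - sqrt(F) <= T <= sqrt(1 - F).
Lower bound: T >= 1 - sqrt(F)
sqrt(F) = sqrt(0.862) = 0.9284
T >= 1 - 0.9284
T >= 0.0716

0.0716


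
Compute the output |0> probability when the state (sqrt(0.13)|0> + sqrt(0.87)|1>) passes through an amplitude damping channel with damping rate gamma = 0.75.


For amplitude damping with parameter gamma on state sqrt(a)|0> + sqrt(b)|1>:
alpha^2 = 0.13, beta^2 = 0.87
P(|0>) = alpha^2 + gamma * beta^2
= 0.13 + 0.75 * 0.87
= 0.13 + 0.6525
= 0.7825

0.7825


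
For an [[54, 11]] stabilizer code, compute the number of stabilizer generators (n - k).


For an [[n,k]] stabilizer code:
Number of stabilizer generators = n - k
= 54 - 11
= 43

43


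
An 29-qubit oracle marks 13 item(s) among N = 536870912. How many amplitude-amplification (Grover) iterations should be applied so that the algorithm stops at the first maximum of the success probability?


After j Grover iterations the success probability is P(j) = sin^2((2j+1)*theta), where sin(theta) = sqrt(k/N).
N = 2^29 = 536870912, k = 13
sin(theta) = sqrt(k/N) = 0.0001556097264
theta = arcsin(sqrt(k/N)) = 0.000155609727 rad
P(j) reaches its first maximum when (2j+1)*theta is as close as possible to pi/2, i.e. j = round(pi/(4*theta) - 1/2).
pi/(4*theta) - 1/2 = 5046.7305
(For comparison, the common estimate pi/4 * sqrt(N/k) = 5047.2305; the exact maximiser is used here.)
Optimal iterations = 5047

5047


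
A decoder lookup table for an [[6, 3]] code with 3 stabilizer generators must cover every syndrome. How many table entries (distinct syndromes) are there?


Each stabilizer generator gives a binary (+1 or -1) measurement outcome.
With 3 independent generators:
Total syndromes = 2^3
= 8

8


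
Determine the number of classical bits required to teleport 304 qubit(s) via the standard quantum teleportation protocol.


Quantum teleportation requires 2 classical bits per qubit teleported.
304 qubit(s) -> 2 * 304 = 608 classical bits

608


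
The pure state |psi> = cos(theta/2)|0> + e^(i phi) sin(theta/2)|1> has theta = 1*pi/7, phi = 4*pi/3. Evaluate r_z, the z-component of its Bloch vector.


theta = 0.4488, phi = 4.1888
r_z = cos(theta) = 0.9010

0.9010


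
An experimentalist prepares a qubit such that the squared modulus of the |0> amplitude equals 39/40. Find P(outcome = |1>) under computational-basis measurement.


|alpha|^2 = 39/40 = 0.9750
|beta|^2 = 1 - 39/40 = 1/40 = 0.0250
P(|1>) = |beta|^2 = 0.0250

0.0250


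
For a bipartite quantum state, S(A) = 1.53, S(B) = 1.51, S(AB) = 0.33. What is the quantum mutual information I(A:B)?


I(A:B) = S(A) + S(B) - S(AB)
= 1.53 + 1.51 - 0.33
= 2.7100

2.7100


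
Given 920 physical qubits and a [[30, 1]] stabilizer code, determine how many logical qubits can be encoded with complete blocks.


Each code block uses 30 physical qubits for 1 logical qubit(s).
Number of complete blocks = floor(920 / 30) = 30
Logical qubits = 30 * 1
= 30

30


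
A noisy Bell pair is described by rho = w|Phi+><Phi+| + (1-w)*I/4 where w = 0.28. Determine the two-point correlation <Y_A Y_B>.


|Phi+> = (|00> + |11>)/sqrt(2)
For the pure Bell state, <Y_A Y_B> = -1 (Bell-state Pauli correlator).
The maximally-mixed part I/4 has tr(I/4 * P tensor P) = 0 for any traceless Pauli P.
So <Y_A Y_B>_rho = w * (-1) + (1 - w) * 0
= 0.28 * (-1)
= -0.2800

-0.2800


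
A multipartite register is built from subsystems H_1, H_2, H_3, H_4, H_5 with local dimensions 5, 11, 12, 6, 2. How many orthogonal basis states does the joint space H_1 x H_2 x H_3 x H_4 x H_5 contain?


dim(H_1 x H_2 x H_3 x H_4 x H_5) = 5 * 11 * 12 * 6 * 2
= 55 * 12 * 6 * 2
= 660 * 6 * 2
= 3960 * 2
= 7920

7920


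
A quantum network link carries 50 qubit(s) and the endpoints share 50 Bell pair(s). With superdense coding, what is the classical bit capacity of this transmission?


Superdense coding allows 2 classical bits per shared entangled pair.
50 pair(s) -> 2 * 50 = 100 classical bits

100


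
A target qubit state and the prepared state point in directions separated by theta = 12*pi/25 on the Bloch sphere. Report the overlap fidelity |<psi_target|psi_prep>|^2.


For states separated by angle theta on Bloch sphere:
F = cos^2(theta/2)
theta = 12*pi/25 = 1.5080
theta/2 = 0.7540
cos(theta/2) = 0.7290
F = 0.5314

0.5314


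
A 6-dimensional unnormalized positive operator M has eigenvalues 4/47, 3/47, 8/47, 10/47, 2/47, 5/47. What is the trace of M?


tr(M) = sum of eigenvalues
= 4/47 + 3/47 + 8/47 + 10/47 + 2/47 + 5/47
= 32/47
= 0.6809

0.6809


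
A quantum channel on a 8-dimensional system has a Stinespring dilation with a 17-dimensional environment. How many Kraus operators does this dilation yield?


Tracing out the environment in an orthonormal basis {|i>_E} gives Kraus operators K_i = <i|_E U |0>_E.
Number of Kraus operators = dim(H_env) = d_env
= 17

17


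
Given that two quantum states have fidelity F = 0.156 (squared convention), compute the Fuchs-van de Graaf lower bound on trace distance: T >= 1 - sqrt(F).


Fuchs-van de Graaf (squared-fidelity convention): 1 - sqrt(F) <= T <= sqrt(1 - F).
Lower bound: T >= 1 - sqrt(F)
sqrt(F) = sqrt(0.156) = 0.3950
T >= 1 - 0.3950
T >= 0.6050

0.6050


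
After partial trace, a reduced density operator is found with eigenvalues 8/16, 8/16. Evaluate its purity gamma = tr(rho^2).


tr(rho^2) = sum of eigenvalues squared
= (8/16)^2 + (8/16)^2
= (64 + 64) / 256
= 128/256
= 0.5000

0.5000


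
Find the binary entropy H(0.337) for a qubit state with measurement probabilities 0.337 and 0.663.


S = -p*log2(p) - (1-p)*log2(1-p)
p = 0.3370, 1-p = 0.6630
= -0.3370 * log2(0.3370) - 0.6630 * log2(0.6630)
= -(-0.5288) - (-0.3931)
= 0.9219

0.9219


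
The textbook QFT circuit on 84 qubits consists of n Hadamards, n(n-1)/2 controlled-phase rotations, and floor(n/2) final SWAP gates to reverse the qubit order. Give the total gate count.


Hadamard gates: 84
Controlled rotations: n*(n-1)/2 = 84*83/2 = 3486
SWAP gates: floor(n/2) = floor(84/2) = 42
Total = 84 + 3486 + 42
= 3612

3612


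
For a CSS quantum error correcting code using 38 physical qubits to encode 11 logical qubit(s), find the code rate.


Code rate R = k/n
= 11/38
= 0.2895

0.2895


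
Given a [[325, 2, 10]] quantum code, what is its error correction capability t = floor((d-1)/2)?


Code parameters: [[325, 2, 10]], distance d = 10.
Number of correctable errors = floor((d-1)/2)
= floor((10 - 1)/2)
= floor(9/2)
= 4

4


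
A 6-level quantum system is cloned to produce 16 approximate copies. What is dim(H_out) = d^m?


Output space = H^(tensor 16) where dim(H) = 6
dim = 6^16
= 36 (after 2 factors)
= 216 (after 3 factors)
= 1296 (after 4 factors)
= 7776 (after 5 factors)
= 46656 (after 6 factors)
= 279936 (after 7 factors)
= 1679616 (after 8 factors)
= 10077696 (after 9 factors)
= 60466176 (after 10 factors)
= 362797056 (after 11 factors)
= 2176782336 (after 12 factors)
= 13060694016 (after 13 factors)
= 78364164096 (after 14 factors)
= 470184984576 (after 15 factors)
= 2821109907456 (after 16 factors)
= 2821109907456

2821109907456


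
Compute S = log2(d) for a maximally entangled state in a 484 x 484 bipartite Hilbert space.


For a maximally entangled state in d x d:
S = log2(d) = log2(484)
= 8.9189

8.9189


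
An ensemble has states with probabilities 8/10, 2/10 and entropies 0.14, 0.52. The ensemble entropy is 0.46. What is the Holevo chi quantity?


chi = S(rho) - sum_i p_i * S(rho_i)
Weighted entropy = 8/10 * 0.14 + 2/10 * 0.52
= 0.2160
chi = 0.46 - 0.2160
= 0.2440

0.2440


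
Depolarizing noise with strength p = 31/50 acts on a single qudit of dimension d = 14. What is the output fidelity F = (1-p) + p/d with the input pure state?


F = (1-p) + p/d
= (1 - 0.6200) + 0.6200/14
= 0.3800 + 0.0443
= 0.4243

0.4243


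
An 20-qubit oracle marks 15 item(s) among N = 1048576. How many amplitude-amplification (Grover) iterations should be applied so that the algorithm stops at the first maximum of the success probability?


After j Grover iterations the success probability is P(j) = sin^2((2j+1)*theta), where sin(theta) = sqrt(k/N).
N = 2^20 = 1048576, k = 15
sin(theta) = sqrt(k/N) = 0.003782210299
theta = arcsin(sqrt(k/N)) = 0.003782219317 rad
P(j) reaches its first maximum when (2j+1)*theta is as close as possible to pi/2, i.e. j = round(pi/(4*theta) - 1/2).
pi/(4*theta) - 1/2 = 207.1554
(For comparison, the common estimate pi/4 * sqrt(N/k) = 207.6559; the exact maximiser is used here.)
Optimal iterations = 207

207


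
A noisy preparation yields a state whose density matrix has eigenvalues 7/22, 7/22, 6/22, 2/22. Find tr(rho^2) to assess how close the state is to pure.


tr(rho^2) = sum of eigenvalues squared
= (7/22)^2 + (7/22)^2 + (6/22)^2 + (2/22)^2
= (49 + 49 + 36 + 4) / 484
= 138/484
= 0.2851

0.2851


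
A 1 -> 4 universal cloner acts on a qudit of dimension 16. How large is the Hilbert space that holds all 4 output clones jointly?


Output space = H^(tensor 4) where dim(H) = 16
dim = 16^4
= 256 (after 2 factors)
= 4096 (after 3 factors)
= 65536 (after 4 factors)
= 65536

65536


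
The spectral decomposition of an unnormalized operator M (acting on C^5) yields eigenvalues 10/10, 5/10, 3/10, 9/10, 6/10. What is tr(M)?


tr(M) = sum of eigenvalues
= 10/10 + 5/10 + 3/10 + 9/10 + 6/10
= 33/10
= 3.3000

3.3000


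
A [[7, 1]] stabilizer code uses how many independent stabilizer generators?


For an [[n,k]] stabilizer code:
Number of stabilizer generators = n - k
= 7 - 1
= 6

6


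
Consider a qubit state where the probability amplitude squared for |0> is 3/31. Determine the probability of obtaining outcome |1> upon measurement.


|alpha|^2 = 3/31 = 0.0968
|beta|^2 = 1 - 3/31 = 28/31 = 0.9032
P(|1>) = |beta|^2 = 0.9032

0.9032


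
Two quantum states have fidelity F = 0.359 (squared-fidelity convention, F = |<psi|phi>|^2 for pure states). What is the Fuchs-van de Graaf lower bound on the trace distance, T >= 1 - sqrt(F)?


Fuchs-van de Graaf (squared-fidelity convention): 1 - sqrt(F) <= T <= sqrt(1 - F).
Lower bound: T >= 1 - sqrt(F)
sqrt(F) = sqrt(0.359) = 0.5992
T >= 1 - 0.5992
T >= 0.4008

0.4008


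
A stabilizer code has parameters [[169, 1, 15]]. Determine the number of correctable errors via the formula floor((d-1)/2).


Code parameters: [[169, 1, 15]], distance d = 15.
Number of correctable errors = floor((d-1)/2)
= floor((15 - 1)/2)
= floor(14/2)
= 7

7


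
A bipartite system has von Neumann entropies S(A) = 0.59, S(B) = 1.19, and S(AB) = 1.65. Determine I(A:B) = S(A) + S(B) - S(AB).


I(A:B) = S(A) + S(B) - S(AB)
= 0.59 + 1.19 - 1.65
= 0.1300

0.1300


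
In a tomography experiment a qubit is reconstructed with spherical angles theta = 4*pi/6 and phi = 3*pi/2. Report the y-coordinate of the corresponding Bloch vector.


theta = 2.0944, phi = 4.7124
r_y = sin(theta)*sin(phi) = 0.8660 * -1.0000
r_y = -0.8660

-0.8660


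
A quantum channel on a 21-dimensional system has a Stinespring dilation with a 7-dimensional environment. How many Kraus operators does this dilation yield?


Tracing out the environment in an orthonormal basis {|i>_E} gives Kraus operators K_i = <i|_E U |0>_E.
Number of Kraus operators = dim(H_env) = d_env
= 7

7


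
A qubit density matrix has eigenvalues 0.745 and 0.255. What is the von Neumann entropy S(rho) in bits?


S = -p*log2(p) - (1-p)*log2(1-p)
p = 0.7450, 1-p = 0.2550
= -0.7450 * log2(0.7450) - 0.2550 * log2(0.2550)
= -(-0.3164) - (-0.5027)
= 0.8191

0.8191


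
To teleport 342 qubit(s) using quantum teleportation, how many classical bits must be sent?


Quantum teleportation requires 2 classical bits per qubit teleported.
342 qubit(s) -> 2 * 342 = 684 classical bits

684


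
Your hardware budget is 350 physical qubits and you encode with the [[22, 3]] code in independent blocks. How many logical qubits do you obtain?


Each code block uses 22 physical qubits for 3 logical qubit(s).
Number of complete blocks = floor(350 / 22) = 15
Logical qubits = 15 * 3
= 45

45


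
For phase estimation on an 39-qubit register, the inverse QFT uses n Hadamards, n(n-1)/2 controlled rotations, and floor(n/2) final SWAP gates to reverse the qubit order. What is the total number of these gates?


Hadamard gates: 39
Controlled rotations: n*(n-1)/2 = 39*38/2 = 741
SWAP gates: floor(n/2) = floor(39/2) = 19
Total = 39 + 741 + 19
= 799

799


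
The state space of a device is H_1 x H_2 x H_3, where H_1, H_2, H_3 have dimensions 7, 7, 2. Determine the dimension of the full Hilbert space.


dim(H_1 x H_2 x H_3) = 7 * 7 * 2
= 49 * 2
= 98

98


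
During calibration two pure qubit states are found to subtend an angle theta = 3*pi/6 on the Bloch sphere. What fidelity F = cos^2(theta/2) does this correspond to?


For states separated by angle theta on Bloch sphere:
F = cos^2(theta/2)
theta = 3*pi/6 = 1.5708
theta/2 = 0.7854
cos(theta/2) = 0.7071
F = 0.5000

0.5000


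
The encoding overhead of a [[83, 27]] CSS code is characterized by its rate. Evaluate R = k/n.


Code rate R = k/n
= 27/83
= 0.3253

0.3253


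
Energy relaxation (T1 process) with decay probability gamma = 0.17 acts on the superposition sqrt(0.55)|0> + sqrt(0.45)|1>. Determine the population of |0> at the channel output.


For amplitude damping with parameter gamma on state sqrt(a)|0> + sqrt(b)|1>:
alpha^2 = 0.55, beta^2 = 0.45
P(|0>) = alpha^2 + gamma * beta^2
= 0.55 + 0.17 * 0.45
= 0.55 + 0.0765
= 0.6265

0.6265


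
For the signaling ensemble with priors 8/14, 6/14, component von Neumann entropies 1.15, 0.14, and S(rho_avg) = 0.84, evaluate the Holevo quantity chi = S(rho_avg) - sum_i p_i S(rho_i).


chi = S(rho) - sum_i p_i * S(rho_i)
Weighted entropy = 8/14 * 1.15 + 6/14 * 0.14
= 0.7171
chi = 0.84 - 0.7171
= 0.1229

0.1229


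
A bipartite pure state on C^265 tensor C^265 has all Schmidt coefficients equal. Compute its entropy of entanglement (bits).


For a maximally entangled state in d x d:
S = log2(d) = log2(265)
= 8.0498

8.0498


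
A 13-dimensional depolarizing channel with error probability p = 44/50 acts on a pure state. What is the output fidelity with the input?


F = (1-p) + p/d
= (1 - 0.8800) + 0.8800/13
= 0.1200 + 0.0677
= 0.1877

0.1877


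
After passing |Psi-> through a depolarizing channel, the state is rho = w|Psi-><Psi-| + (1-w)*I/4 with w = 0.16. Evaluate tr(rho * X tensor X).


|Psi-> = (|01> - |10>)/sqrt(2)
For the pure Bell state, <X_A X_B> = -1 (Bell-state Pauli correlator).
The maximally-mixed part I/4 has tr(I/4 * P tensor P) = 0 for any traceless Pauli P.
So <X_A X_B>_rho = w * (-1) + (1 - w) * 0
= 0.16 * (-1)
= -0.1600

-0.1600


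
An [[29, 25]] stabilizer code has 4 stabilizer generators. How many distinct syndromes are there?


Each stabilizer generator gives a binary (+1 or -1) measurement outcome.
With 4 independent generators:
Total syndromes = 2^4
= 16

16


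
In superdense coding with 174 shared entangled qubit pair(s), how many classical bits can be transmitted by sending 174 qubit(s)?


Superdense coding allows 2 classical bits per shared entangled pair.
174 pair(s) -> 2 * 174 = 348 classical bits

348


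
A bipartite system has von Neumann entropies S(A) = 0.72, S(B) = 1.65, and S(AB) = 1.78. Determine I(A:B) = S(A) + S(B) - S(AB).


I(A:B) = S(A) + S(B) - S(AB)
= 0.72 + 1.65 - 1.78
= 0.5900

0.5900


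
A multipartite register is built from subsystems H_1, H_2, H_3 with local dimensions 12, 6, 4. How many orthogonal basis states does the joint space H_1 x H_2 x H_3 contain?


dim(H_1 x H_2 x H_3) = 12 * 6 * 4
= 72 * 4
= 288

288


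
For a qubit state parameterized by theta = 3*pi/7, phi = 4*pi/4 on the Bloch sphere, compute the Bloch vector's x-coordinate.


theta = 1.3464, phi = 3.1416
r_x = sin(theta)*cos(phi) = 0.9749 * -1.0000
r_x = -0.9749

-0.9749


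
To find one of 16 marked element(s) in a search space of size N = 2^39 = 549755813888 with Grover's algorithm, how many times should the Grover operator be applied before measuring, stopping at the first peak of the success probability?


After j Grover iterations the success probability is P(j) = sin^2((2j+1)*theta), where sin(theta) = sqrt(k/N).
N = 2^39 = 549755813888, k = 16
sin(theta) = sqrt(k/N) = 5.394796609e-06
theta = arcsin(sqrt(k/N)) = 5.394796609e-06 rad
P(j) reaches its first maximum when (2j+1)*theta is as close as possible to pi/2, i.e. j = round(pi/(4*theta) - 1/2).
pi/(4*theta) - 1/2 = 145583.8881
(For comparison, the common estimate pi/4 * sqrt(N/k) = 145584.3881; the exact maximiser is used here.)
Optimal iterations = 145584

145584


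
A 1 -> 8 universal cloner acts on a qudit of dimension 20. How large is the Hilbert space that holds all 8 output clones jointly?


Output space = H^(tensor 8) where dim(H) = 20
dim = 20^8
= 400 (after 2 factors)
= 8000 (after 3 factors)
= 160000 (after 4 factors)
= 3200000 (after 5 factors)
= 64000000 (after 6 factors)
= 1280000000 (after 7 factors)
= 25600000000 (after 8 factors)
= 25600000000

25600000000


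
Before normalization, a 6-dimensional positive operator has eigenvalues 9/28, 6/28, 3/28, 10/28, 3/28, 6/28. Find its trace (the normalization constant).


tr(M) = sum of eigenvalues
= 9/28 + 6/28 + 3/28 + 10/28 + 3/28 + 6/28
= 37/28
= 1.3214

1.3214


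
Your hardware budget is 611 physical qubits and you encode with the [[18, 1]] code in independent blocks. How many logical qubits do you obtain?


Each code block uses 18 physical qubits for 1 logical qubit(s).
Number of complete blocks = floor(611 / 18) = 33
Logical qubits = 33 * 1
= 33

33


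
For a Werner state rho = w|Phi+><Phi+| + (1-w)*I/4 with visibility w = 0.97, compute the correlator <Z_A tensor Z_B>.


|Phi+> = (|00> + |11>)/sqrt(2)
For the pure Bell state, <Z_A Z_B> = +1 (Bell-state Pauli correlator).
The maximally-mixed part I/4 has tr(I/4 * P tensor P) = 0 for any traceless Pauli P.
So <Z_A Z_B>_rho = w * (+1) + (1 - w) * 0
= 0.97 * (+1)
= 0.9700

0.9700


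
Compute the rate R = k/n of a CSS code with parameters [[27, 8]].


Code rate R = k/n
= 8/27
= 0.2963

0.2963


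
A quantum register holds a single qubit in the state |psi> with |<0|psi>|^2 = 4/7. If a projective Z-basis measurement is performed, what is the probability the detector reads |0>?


|alpha|^2 = 4/7 = 0.5714
|beta|^2 = 1 - 4/7 = 3/7 = 0.4286
P(|0>) = |alpha|^2 = 0.5714

0.5714


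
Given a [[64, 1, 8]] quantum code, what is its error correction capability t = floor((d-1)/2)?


Code parameters: [[64, 1, 8]], distance d = 8.
Number of correctable errors = floor((d-1)/2)
= floor((8 - 1)/2)
= floor(7/2)
= 3

3


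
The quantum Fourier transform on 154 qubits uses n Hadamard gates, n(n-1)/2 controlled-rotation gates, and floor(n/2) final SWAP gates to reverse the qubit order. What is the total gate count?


Hadamard gates: 154
Controlled rotations: n*(n-1)/2 = 154*153/2 = 11781
SWAP gates: floor(n/2) = floor(154/2) = 77
Total = 154 + 11781 + 77
= 12012

12012


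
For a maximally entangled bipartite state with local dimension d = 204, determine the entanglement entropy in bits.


For a maximally entangled state in d x d:
S = log2(d) = log2(204)
= 7.6724

7.6724


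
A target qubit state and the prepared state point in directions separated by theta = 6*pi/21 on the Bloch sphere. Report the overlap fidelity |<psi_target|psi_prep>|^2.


For states separated by angle theta on Bloch sphere:
F = cos^2(theta/2)
theta = 6*pi/21 = 0.8976
theta/2 = 0.4488
cos(theta/2) = 0.9010
F = 0.8117

0.8117


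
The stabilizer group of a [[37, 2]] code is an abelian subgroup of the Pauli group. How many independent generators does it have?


For an [[n,k]] stabilizer code:
Number of stabilizer generators = n - k
= 37 - 2
= 35

35


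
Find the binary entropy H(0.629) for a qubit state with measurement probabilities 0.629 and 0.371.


S = -p*log2(p) - (1-p)*log2(1-p)
p = 0.6290, 1-p = 0.3710
= -0.6290 * log2(0.6290) - 0.3710 * log2(0.3710)
= -(-0.4207) - (-0.5307)
= 0.9514

0.9514


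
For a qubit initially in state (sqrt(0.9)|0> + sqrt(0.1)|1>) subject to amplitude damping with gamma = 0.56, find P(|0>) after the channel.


For amplitude damping with parameter gamma on state sqrt(a)|0> + sqrt(b)|1>:
alpha^2 = 0.9, beta^2 = 0.1
P(|0>) = alpha^2 + gamma * beta^2
= 0.9 + 0.56 * 0.1
= 0.9 + 0.0560
= 0.9560

0.9560


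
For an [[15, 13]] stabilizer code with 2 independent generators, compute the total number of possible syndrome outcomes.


Each stabilizer generator gives a binary (+1 or -1) measurement outcome.
With 2 independent generators:
Total syndromes = 2^2
= 4

4


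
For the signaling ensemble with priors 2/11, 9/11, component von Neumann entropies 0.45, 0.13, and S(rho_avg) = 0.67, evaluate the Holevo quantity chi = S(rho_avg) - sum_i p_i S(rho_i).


chi = S(rho) - sum_i p_i * S(rho_i)
Weighted entropy = 2/11 * 0.45 + 9/11 * 0.13
= 0.1882
chi = 0.67 - 0.1882
= 0.4818

0.4818


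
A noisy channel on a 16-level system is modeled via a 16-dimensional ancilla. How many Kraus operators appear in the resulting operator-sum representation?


Tracing out the environment in an orthonormal basis {|i>_E} gives Kraus operators K_i = <i|_E U |0>_E.
Number of Kraus operators = dim(H_env) = d_env
= 16

16


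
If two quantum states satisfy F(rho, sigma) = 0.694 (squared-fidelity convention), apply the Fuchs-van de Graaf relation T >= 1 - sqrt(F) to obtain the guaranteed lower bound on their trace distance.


Fuchs-van de Graaf (squared-fidelity convention): 1 - sqrt(F) <= T <= sqrt(1 - F).
Lower bound: T >= 1 - sqrt(F)
sqrt(F) = sqrt(0.694) = 0.8331
T >= 1 - 0.8331
T >= 0.1669

0.1669


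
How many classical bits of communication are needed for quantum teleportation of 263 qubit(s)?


Quantum teleportation requires 2 classical bits per qubit teleported.
263 qubit(s) -> 2 * 263 = 526 classical bits

526


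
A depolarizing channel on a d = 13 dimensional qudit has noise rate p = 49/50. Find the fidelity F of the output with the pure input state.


F = (1-p) + p/d
= (1 - 0.9800) + 0.9800/13
= 0.0200 + 0.0754
= 0.0954

0.0954


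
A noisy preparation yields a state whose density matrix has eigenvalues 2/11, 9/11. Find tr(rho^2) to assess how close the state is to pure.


tr(rho^2) = sum of eigenvalues squared
= (2/11)^2 + (9/11)^2
= (4 + 81) / 121
= 85/121
= 0.7025

0.7025


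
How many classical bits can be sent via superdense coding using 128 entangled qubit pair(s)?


Superdense coding allows 2 classical bits per shared entangled pair.
128 pair(s) -> 2 * 128 = 256 classical bits

256


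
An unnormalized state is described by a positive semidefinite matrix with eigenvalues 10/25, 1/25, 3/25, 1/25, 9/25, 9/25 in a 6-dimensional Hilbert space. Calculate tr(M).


tr(M) = sum of eigenvalues
= 10/25 + 1/25 + 3/25 + 1/25 + 9/25 + 9/25
= 33/25
= 1.3200

1.3200


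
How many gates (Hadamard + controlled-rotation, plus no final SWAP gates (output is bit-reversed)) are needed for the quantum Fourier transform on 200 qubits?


Hadamard gates: 200
Controlled rotations: n*(n-1)/2 = 200*199/2 = 19900
SWAP gates: 0 (omitted)
Total = 200 + 19900
= 20100

20100


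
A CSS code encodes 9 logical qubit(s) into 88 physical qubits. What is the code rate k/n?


Code rate R = k/n
= 9/88
= 0.1023

0.1023


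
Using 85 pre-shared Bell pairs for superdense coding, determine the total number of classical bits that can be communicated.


Superdense coding allows 2 classical bits per shared entangled pair.
85 pair(s) -> 2 * 85 = 170 classical bits

170


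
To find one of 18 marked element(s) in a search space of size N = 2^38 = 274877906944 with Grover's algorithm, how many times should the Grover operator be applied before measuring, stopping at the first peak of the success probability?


After j Grover iterations the success probability is P(j) = sin^2((2j+1)*theta), where sin(theta) = sqrt(k/N).
N = 2^38 = 274877906944, k = 18
sin(theta) = sqrt(k/N) = 8.092194914e-06
theta = arcsin(sqrt(k/N)) = 8.092194914e-06 rad
P(j) reaches its first maximum when (2j+1)*theta is as close as possible to pi/2, i.e. j = round(pi/(4*theta) - 1/2).
pi/(4*theta) - 1/2 = 97055.7587
(For comparison, the common estimate pi/4 * sqrt(N/k) = 97056.2587; the exact maximiser is used here.)
Optimal iterations = 97056

97056


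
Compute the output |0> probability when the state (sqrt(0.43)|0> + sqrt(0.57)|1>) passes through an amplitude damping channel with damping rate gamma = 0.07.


For amplitude damping with parameter gamma on state sqrt(a)|0> + sqrt(b)|1>:
alpha^2 = 0.43, beta^2 = 0.57
P(|0>) = alpha^2 + gamma * beta^2
= 0.43 + 0.07 * 0.57
= 0.43 + 0.0399
= 0.4699

0.4699


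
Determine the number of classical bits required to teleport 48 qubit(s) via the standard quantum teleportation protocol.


Quantum teleportation requires 2 classical bits per qubit teleported.
48 qubit(s) -> 2 * 48 = 96 classical bits

96


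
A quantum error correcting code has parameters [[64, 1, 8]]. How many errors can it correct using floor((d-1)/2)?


Code parameters: [[64, 1, 8]], distance d = 8.
Number of correctable errors = floor((d-1)/2)
= floor((8 - 1)/2)
= floor(7/2)
= 3

3


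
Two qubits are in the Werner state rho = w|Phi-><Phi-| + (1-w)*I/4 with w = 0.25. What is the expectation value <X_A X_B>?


|Phi-> = (|00> - |11>)/sqrt(2)
For the pure Bell state, <X_A X_B> = -1 (Bell-state Pauli correlator).
The maximally-mixed part I/4 has tr(I/4 * P tensor P) = 0 for any traceless Pauli P.
So <X_A X_B>_rho = w * (-1) + (1 - w) * 0
= 0.25 * (-1)
= -0.2500

-0.2500


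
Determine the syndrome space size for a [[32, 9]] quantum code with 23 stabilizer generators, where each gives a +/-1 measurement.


Each stabilizer generator gives a binary (+1 or -1) measurement outcome.
With 23 independent generators:
Total syndromes = 2^23
= 8388608

8388608
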